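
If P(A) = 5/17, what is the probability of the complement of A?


P(A') = 1 - P(A) = 1 - 5/17 = 12/17

12/17


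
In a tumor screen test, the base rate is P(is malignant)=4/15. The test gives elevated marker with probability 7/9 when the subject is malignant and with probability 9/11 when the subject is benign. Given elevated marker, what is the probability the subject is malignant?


P(A) = P(A|B)P(B) + P(A|B')P(B') = 7/9*4/15 + 9/11*11/15 = 109/135
P(B|A) = P(A|B)P(B)/P(A) = (28/135)/(109/135) = 28/109

28/109


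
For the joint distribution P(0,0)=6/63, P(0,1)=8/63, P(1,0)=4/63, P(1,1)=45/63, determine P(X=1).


P(X=1) = P(1,0)+P(1,1) = 4/63 + 45/63 = 49/63 = 7/9

7/9


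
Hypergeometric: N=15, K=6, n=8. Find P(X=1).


P(X=1) = C(6,1)*C(9,7) / C(15,8)
= 6*36 / 6435
= 216/6435 = 24/715

24/715


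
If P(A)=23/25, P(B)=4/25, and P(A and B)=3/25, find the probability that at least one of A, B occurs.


P(A∪B) = P(A) + P(B) - P(A∩B)
= 23/25 + 4/25 - 3/25 = 24/25

24/25


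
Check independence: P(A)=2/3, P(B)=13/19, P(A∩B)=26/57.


P(A)*P(B) = 2/3*13/19 = 26/57
P(A∩B) = 26/57, which equals P(A)P(B), so independent

Yes, A and B are independent


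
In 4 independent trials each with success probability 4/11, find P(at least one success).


P(at least one) = 1 - P(none)
P(none) = (1 - 4/11)^4 = (7/11)^4 = 2401/14641
P(at least one) = 1 - 2401/14641 = 12240/14641

12240/14641


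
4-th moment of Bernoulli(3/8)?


For Bernoulli: X in {0,1}
E[X^4] = 0^4*(1-3/8) + 1^4*3/8 = 3/8

3/8


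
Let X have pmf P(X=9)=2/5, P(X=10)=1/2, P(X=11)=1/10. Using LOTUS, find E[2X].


E[2X] = sum(g(x)*P(x))
= 18*2/5 + 20*1/2 + 22*1/10
= 97/5

97/5


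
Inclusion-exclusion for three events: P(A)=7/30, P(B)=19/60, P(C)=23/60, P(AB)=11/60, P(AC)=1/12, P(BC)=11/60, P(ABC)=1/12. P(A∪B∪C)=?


P(A∪B∪C) = P(A)+P(B)+P(C) - P(AB)-P(AC)-P(BC) + P(ABC)
= 7/30+19/60+23/60 - 11/60-1/12-11/60 + 1/12
= 17/30

17/30


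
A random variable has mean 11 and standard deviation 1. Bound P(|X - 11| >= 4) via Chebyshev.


k = 4/1 = 4
Chebyshev: P(|X-mu| >= k*sigma) <= 1/k^2 = 1/4^2 = 1/16

1/16


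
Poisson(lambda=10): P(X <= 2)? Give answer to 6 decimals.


P(X<=2) = e^(-10)*10^0/0! + e^(-10)*10^1/1! + e^(-10)*10^2/2!
≈ 0.0000453999 + 0.0004539993 + 0.0022699965
= 0.0027693957
≈ 0.002769

0.002769


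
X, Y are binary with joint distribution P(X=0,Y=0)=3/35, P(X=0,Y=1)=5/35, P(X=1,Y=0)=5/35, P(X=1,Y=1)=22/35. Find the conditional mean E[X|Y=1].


P(Y=1) = 27/35
E[X|Y=1] = (0*5 + 1*22)/27 = 22/27

22/27


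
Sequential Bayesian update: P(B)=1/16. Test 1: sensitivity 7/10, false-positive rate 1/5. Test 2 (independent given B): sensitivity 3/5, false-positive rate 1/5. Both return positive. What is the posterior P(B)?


After test 1: P(+) = 7/10*1/16 + 1/5*15/16 = 37/160
P(B|+) = (7/160)/(37/160) = 7/37
After test 2 (use post1 as new prior): P(+) = 3/5*7/37 + 1/5*30/37 = 51/185
P(B|+,+) = (21/185)/(51/185) = 7/17

7/17


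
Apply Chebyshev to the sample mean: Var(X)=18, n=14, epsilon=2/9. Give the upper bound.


Var(Xbar) = Var(X)/n = 18/14
Chebyshev: P(|Xbar-mu| >= 2/9) <= Var(Xbar)/(2/9)^2 = (9/7)/(4/81) = 729/28
Bound exceeds 1, so trivial bound: 1

1


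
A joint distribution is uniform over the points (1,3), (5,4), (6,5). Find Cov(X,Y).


E[X]=4, E[Y]=4, E[XY]=53/3
Cov(X,Y) = E[XY] - E[X]E[Y] = 53/3 - 4*4 = 5/3

5/3


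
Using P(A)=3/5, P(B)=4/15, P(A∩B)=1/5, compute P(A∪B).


P(A∪B) = P(A) + P(B) - P(A∩B)
= 3/5 + 4/15 - 1/5 = 2/3

2/3


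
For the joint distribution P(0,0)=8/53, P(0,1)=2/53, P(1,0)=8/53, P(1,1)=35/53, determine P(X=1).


P(X=1) = P(1,0)+P(1,1) = 8/53 + 35/53 = 43/53

43/53


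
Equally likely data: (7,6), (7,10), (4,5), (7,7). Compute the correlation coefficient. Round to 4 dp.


Cov(X,Y) = 1.5000, Var(X) = 1.6875, Var(Y) = 3.5000
rho = Cov/(sqrt(VarX)*sqrt(VarY)) = 0.6172

0.6172


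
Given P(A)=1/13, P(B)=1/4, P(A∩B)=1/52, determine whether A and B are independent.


P(A)*P(B) = 1/13*1/4 = 1/52
P(A∩B) = 1/52, which equals P(A)P(B), so independent

Yes, A and B are independent


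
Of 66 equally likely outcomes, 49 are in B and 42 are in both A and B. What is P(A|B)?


P(A|B) = P(A∩B)/P(B) = (42/66)/(49/66) = 42/49 = 6/7

6/7


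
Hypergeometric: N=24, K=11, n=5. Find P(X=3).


P(X=3) = C(11,3)*C(13,2) / C(24,5)
= 165*78 / 42504
= 12870/42504 = 195/644

195/644


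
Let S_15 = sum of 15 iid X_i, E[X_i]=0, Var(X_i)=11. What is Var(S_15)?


By independence, Var(S_n) = n*Var(X_1) = 15*11 = 165

165


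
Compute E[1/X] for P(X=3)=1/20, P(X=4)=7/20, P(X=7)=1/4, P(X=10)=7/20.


E[1/X] = sum(g(x)*P(x))
= 1/3*1/20 + 1/4*7/20 + 1/7*1/4 + 1/10*7/20
= 1469/8400

1469/8400


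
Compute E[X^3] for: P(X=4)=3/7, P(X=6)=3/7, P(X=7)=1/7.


E[X^3] = sum(x^3 * P(x))
= 64*3/7 + 216*3/7 + 343*1/7
= 169

169


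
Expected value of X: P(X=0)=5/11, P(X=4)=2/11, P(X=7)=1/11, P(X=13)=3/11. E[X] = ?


E[X] = sum(x * P(x))
= 0*5/11 + 4*2/11 + 7*1/11 + 13*3/11
= 54/11

54/11


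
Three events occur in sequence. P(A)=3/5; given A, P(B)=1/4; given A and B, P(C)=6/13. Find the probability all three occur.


P(A∩B∩C) = P(A) * P(B|A) * P(C|A∩B)
= 3/5 * 1/4 * 6/13
= 3/20 * 6/13 = 9/130

9/130


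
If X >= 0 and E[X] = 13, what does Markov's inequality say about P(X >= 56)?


Markov: P(X >= a) <= E[X]/a
P(X >= 56) <= 13/56

13/56


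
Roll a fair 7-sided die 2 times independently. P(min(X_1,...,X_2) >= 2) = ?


P(min >= 2) = P(all X_i >= 2) = (P(X_1 >= 2))^2
= (6/7)^2 = 36/49

36/49


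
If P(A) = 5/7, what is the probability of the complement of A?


P(A') = 1 - P(A) = 1 - 5/7 = 2/7

2/7


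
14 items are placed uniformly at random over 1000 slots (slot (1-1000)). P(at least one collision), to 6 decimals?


P(all different) = prod((1000-i)/1000 for i=0..13) = 0.912641
P(at least one match) = 1 - 0.912641 = 0.087359

0.087359


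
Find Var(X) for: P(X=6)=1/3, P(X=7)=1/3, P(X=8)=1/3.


E[X] = 7, E[X^2] = 149/3
Var(X) = E[X^2] - (E[X])^2 = 149/3 - (7)^2 = 2/3

2/3


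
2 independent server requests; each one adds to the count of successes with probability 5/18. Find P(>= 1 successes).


P(at least one) = 1 - P(none)
P(none) = (1 - 5/18)^2 = (13/18)^2 = 169/324
P(at least one) = 1 - 169/324 = 155/324

155/324


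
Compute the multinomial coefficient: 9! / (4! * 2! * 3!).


9! = 362880
Denominator: 4!=24 * 2!=2 * 3!=6
Coefficient = 362880 / 288 = 1260

1260


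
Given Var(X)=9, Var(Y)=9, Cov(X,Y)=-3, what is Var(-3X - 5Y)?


Var(-3X - 5Y) = (-3)^2*Var(X) + (-5)^2*Var(Y) + 2*(-3)*(-5)*Cov(X,Y)
= 9*9 + 25*9 + 30*(-3)
= 81 + 225 - 90 = 216

216


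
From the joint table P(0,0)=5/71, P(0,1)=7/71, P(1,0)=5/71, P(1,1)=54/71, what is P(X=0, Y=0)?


Read from table: P(X=0, Y=0) = 5/71

5/71


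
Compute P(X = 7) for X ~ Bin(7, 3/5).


P(X=7) = C(7,7) * p^7 * (1-p)^0
= 1 * 2187/78125 * 1
= 2187/78125

2187/78125


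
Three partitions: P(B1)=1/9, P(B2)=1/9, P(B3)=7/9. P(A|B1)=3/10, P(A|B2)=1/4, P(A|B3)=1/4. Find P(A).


P(A) = P(A|B1)P(B1) + P(A|B2)P(B2) + P(A|B3)P(B3)
= 3/10*1/9 + 1/4*1/9 + 1/4*7/9
= 1/30 + 1/36 + 7/36 = 23/90

23/90


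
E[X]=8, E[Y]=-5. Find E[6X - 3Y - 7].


E[6X - 3Y - 7] = 6*E[X] - 3*E[Y] - 7
= (6)*(8) + (-3)*(-5) + (-7)
= 48 + 15 - 7 = 56

56


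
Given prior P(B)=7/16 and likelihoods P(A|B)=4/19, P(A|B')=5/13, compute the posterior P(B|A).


P(A) = P(A|B)P(B) + P(A|B')P(B') = 4/19*7/16 + 5/13*9/16 = 1219/3952
P(B|A) = P(A|B)P(B)/P(A) = (7/76)/(1219/3952) = 364/1219

364/1219


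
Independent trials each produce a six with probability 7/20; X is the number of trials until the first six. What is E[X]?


For geometric (trials until first success), E[X] = 1/p = 1/(7/20) = 20/7

20/7


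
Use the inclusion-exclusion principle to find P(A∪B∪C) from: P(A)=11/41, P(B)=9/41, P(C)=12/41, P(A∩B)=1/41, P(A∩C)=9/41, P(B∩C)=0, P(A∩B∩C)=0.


P(A∪B∪C) = P(A)+P(B)+P(C) - P(AB)-P(AC)-P(BC) + P(ABC)
= 11/41+9/41+12/41 - 1/41-9/41-0 + 0
= 22/41

22/41


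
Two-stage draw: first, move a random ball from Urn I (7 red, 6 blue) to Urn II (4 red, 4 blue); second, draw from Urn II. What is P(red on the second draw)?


P(transfer red) = 7/13; P(transfer blue) = 6/13
If red transferred: Urn II has 5 red of 9, so P(red|red moved) = 5/9
If blue transferred: Urn II has 4 red of 9, so P(red|blue moved) = 4/9
By total probability: P(red) = 7/13*5/9 + 6/13*4/9 = 59/117

59/117


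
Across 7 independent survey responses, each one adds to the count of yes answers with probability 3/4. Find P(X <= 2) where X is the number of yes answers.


P(X<=2) = P(X=0) + P(X=1) + P(X=2)
= 1/16384 + 21/16384 + 189/16384
= 211/16384

211/16384


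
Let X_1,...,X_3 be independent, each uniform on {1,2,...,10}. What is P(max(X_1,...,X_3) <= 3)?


P(max <= 3) = P(all X_i <= 3) = (P(X_1 <= 3))^3
= (3/10)^3 = 27/1000

27/1000


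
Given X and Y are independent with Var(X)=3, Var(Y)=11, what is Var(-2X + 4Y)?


Independence => Cov(X,Y)=0
Var(-2X + 4Y) = (-2)^2*Var(X) + 4^2*Var(Y)
= 4*3 + 16*11 = 188

188


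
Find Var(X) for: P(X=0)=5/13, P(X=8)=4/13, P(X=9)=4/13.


E[X] = 68/13, E[X^2] = 580/13
Var(X) = E[X^2] - (E[X])^2 = 580/13 - (68/13)^2 = 2916/169

2916/169


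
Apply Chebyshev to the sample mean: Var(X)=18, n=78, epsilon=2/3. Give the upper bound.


Var(Xbar) = Var(X)/n = 18/78
Chebyshev: P(|Xbar-mu| >= 2/3) <= Var(Xbar)/(2/3)^2 = (3/13)/(4/9) = 27/52

27/52


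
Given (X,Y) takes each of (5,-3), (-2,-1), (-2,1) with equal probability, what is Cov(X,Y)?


E[X]=1/3, E[Y]=-1, E[XY]=-5
Cov(X,Y) = E[XY] - E[X]E[Y] = -5 - 1/3*-1 = -14/3

-14/3


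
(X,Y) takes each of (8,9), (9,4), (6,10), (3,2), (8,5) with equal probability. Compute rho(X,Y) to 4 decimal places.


Cov(X,Y) = 2.0000, Var(X) = 4.5600, Var(Y) = 9.2000
rho = Cov/(sqrt(VarX)*sqrt(VarY)) = 0.3088

0.3088


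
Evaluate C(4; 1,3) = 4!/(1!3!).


4! = 24
Denominator: 1!=1 * 3!=6
Coefficient = 24 / 6 = 4

4


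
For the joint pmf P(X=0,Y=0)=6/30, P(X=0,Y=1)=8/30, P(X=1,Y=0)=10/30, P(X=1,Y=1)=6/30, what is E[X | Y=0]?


P(Y=0) = 16/30
E[X|Y=0] = (0*6 + 1*10)/16 = 10/16 = 5/8

5/8


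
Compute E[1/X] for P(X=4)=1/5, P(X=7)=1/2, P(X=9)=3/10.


E[1/X] = sum(g(x)*P(x))
= 1/4*1/5 + 1/7*1/2 + 1/9*3/10
= 13/84

13/84


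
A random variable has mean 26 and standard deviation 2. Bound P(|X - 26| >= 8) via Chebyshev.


k = 8/2 = 4
Chebyshev: P(|X-mu| >= k*sigma) <= 1/k^2 = 1/4^2 = 1/16

1/16


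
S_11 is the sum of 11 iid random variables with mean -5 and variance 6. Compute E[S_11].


E[S_n] = n*E[X_1] = 11*-5 = -55

-55


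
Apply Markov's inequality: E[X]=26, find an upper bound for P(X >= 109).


Markov: P(X >= a) <= E[X]/a
P(X >= 109) <= 26/109

26/109


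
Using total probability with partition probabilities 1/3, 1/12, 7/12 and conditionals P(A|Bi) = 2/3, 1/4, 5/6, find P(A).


P(A) = P(A|B1)P(B1) + P(A|B2)P(B2) + P(A|B3)P(B3)
= 2/3*1/3 + 1/4*1/12 + 5/6*7/12
= 2/9 + 1/48 + 35/72 = 35/48

35/48


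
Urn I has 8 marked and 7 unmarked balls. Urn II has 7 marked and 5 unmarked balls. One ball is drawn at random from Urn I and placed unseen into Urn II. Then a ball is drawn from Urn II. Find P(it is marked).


P(transfer marked) = 8/15; P(transfer unmarked) = 7/15
If marked transferred: Urn II has 8 marked of 13, so P(marked|marked moved) = 8/13
If unmarked transferred: Urn II has 7 marked of 13, so P(marked|unmarked moved) = 7/13
By total probability: P(marked) = 8/15*8/13 + 7/15*7/13 = 113/195

113/195


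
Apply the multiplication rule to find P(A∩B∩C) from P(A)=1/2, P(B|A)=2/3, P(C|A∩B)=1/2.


P(A∩B∩C) = P(A) * P(B|A) * P(C|A∩B)
= 1/2 * 2/3 * 1/2
= 1/3 * 1/2 = 1/6

1/6


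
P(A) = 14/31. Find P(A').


P(A') = 1 - P(A) = 1 - 14/31 = 17/31

17/31


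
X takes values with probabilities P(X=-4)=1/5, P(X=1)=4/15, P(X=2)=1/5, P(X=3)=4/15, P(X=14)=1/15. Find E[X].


E[X] = sum(x * P(x))
= -4*1/5 + 1*4/15 + 2*1/5 + 3*4/15 + 14*1/15
= 8/5

8/5


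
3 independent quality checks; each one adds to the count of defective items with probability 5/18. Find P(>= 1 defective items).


P(at least one) = 1 - P(none)
P(none) = (1 - 5/18)^3 = (13/18)^3 = 2197/5832
P(at least one) = 1 - 2197/5832 = 3635/5832

3635/5832


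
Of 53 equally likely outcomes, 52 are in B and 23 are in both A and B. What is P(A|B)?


P(A|B) = P(A∩B)/P(B) = (23/53)/(52/53) = 23/52

23/52


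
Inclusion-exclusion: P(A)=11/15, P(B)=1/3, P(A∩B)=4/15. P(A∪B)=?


P(A∪B) = P(A) + P(B) - P(A∩B)
= 11/15 + 1/3 - 4/15 = 4/5

4/5


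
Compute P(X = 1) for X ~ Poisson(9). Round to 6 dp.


P(X=1) = e^(-9) * 9^1 / 1!
≈ 0.0001234098041 * 9 / 1
≈ 0.001111

0.001111


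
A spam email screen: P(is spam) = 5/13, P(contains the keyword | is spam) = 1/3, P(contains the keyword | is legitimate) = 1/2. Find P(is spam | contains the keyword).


P(A) = P(A|B)P(B) + P(A|B')P(B') = 1/3*5/13 + 1/2*8/13 = 17/39
P(B|A) = P(A|B)P(B)/P(A) = (5/39)/(17/39) = 5/17

5/17


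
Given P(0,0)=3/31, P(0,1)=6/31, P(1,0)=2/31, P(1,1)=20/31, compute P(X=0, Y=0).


Read from table: P(X=0, Y=0) = 3/31

3/31


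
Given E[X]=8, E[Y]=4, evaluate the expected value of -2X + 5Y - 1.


E[-2X + 5Y - 1] = -2*E[X] + 5*E[Y] - 1
= (-2)*(8) + (5)*(4) + (-1)
= -16 + 20 - 1 = 3

3


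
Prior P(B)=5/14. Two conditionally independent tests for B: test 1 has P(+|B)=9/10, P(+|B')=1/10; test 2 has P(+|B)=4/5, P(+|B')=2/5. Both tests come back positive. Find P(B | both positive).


After test 1: P(+) = 9/10*5/14 + 1/10*9/14 = 27/70
P(B|+) = (9/28)/(27/70) = 5/6
After test 2 (use post1 as new prior): P(+) = 4/5*5/6 + 2/5*1/6 = 11/15
P(B|+,+) = (2/3)/(11/15) = 10/11

10/11


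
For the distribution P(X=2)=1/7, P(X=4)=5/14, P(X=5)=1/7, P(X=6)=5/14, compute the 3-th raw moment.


E[X^3] = sum(x^3 * P(x))
= 8*1/7 + 64*5/14 + 125*1/7 + 216*5/14
= 119

119


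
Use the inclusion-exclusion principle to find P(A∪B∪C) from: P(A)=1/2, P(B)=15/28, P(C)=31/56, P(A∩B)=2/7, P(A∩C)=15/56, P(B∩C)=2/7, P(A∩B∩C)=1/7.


P(A∪B∪C) = P(A)+P(B)+P(C) - P(AB)-P(AC)-P(BC) + P(ABC)
= 1/2+15/28+31/56 - 2/7-15/56-2/7 + 1/7
= 25/28

25/28


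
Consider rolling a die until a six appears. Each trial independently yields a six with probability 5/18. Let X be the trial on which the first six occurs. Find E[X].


For geometric (trials until first success), E[X] = 1/p = 1/(5/18) = 18/5

18/5


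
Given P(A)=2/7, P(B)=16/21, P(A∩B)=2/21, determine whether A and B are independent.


P(A)*P(B) = 2/7*16/21 = 32/147
P(A∩B) = 2/21 != 32/147, so not independent

No, A and B are not independent


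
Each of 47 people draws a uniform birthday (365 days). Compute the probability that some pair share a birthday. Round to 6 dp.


P(all different) = prod((365-i)/365 for i=0..46) = 0.045226
P(at least one match) = 1 - 0.045226 = 0.954774

0.954774


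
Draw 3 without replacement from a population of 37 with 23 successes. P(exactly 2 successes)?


P(X=2) = C(23,2)*C(14,1) / C(37,3)
= 253*14 / 7770
= 3542/7770 = 253/555

253/555


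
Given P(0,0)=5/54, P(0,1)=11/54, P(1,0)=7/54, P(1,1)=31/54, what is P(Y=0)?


P(Y=0) = P(0,0)+P(1,0) = 5/54 + 7/54 = 12/54 = 2/9

2/9


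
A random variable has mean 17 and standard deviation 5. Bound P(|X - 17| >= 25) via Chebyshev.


k = 25/5 = 5
Chebyshev: P(|X-mu| >= k*sigma) <= 1/k^2 = 1/5^2 = 1/25

1/25


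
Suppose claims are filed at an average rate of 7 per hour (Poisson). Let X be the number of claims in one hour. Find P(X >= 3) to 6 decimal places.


P(X>=3) = 1 - P(X<=2) = 1 - (e^(-7)*7^0/0! + e^(-7)*7^1/1! + e^(-7)*7^2/2!)
≈ 1 - (0.0009118820 + 0.0063831738 + 0.0223411082)
= 1 - 0.0296361640 = 0.9703638360
≈ 0.970364

0.970364


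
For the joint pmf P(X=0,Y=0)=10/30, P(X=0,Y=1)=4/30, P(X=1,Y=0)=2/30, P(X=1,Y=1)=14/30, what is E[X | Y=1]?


P(Y=1) = 18/30
E[X|Y=1] = (0*4 + 1*14)/18 = 14/18 = 7/9

7/9


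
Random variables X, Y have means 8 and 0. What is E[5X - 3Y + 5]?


E[5X - 3Y + 5] = 5*E[X] - 3*E[Y] + 5
= (5)*(8) + (-3)*(0) + (5)
= 40 + 0 + 5 = 45

45


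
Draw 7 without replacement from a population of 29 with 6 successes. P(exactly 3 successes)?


P(X=3) = C(6,3)*C(23,4) / C(29,7)
= 20*8855 / 1560780
= 177100/1560780 = 385/3393

385/3393


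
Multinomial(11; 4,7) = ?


11! = 39916800
Denominator: 4!=24 * 7!=5040
Coefficient = 39916800 / 120960 = 330

330


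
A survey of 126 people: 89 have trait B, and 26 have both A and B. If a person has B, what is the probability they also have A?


P(A|B) = P(A∩B)/P(B) = (26/126)/(89/126) = 26/89

26/89


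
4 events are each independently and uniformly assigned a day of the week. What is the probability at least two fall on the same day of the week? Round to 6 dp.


P(all different) = prod((7-i)/7 for i=0..3) = 0.349854
P(at least one match) = 1 - 0.349854 = 0.650146

0.650146


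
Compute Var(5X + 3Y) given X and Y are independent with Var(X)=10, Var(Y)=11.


Independence => Cov(X,Y)=0
Var(5X + 3Y) = 5^2*Var(X) + 3^2*Var(Y)
= 25*10 + 9*11 = 349

349


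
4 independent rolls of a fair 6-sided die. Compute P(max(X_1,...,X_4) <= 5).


P(max <= 5) = P(all X_i <= 5) = (P(X_1 <= 5))^4
= (5/6)^4 = 625/1296

625/1296


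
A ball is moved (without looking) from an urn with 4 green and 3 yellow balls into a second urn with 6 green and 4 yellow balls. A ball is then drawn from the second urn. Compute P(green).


P(transfer green) = 4/7; P(transfer yellow) = 3/7
If green transferred: Urn II has 7 green of 11, so P(green|green moved) = 7/11
If yellow transferred: Urn II has 6 green of 11, so P(green|yellow moved) = 6/11
By total probability: P(green) = 4/7*7/11 + 3/7*6/11 = 46/77

46/77


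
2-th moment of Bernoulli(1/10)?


For Bernoulli: X in {0,1}
E[X^2] = 0^2*(1-1/10) + 1^2*1/10 = 1/10

1/10


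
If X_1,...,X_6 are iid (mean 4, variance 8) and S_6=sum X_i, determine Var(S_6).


By independence, Var(S_n) = n*Var(X_1) = 6*8 = 48

48


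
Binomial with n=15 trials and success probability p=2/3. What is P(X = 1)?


P(X=1) = C(15,1) * p^1 * (1-p)^14
= 15 * 2/3 * 1/4782969
= 10/4782969

10/4782969


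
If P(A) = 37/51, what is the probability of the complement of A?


P(A') = 1 - P(A) = 1 - 37/51 = 14/51

14/51


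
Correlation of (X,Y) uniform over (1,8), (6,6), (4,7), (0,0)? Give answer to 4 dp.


Cov(X,Y) = 3.5625, Var(X) = 5.6875, Var(Y) = 9.6875
rho = Cov/(sqrt(VarX)*sqrt(VarY)) = 0.4799

0.4799


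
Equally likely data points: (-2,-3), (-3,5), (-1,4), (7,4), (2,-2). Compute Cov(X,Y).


E[X]=3/5, E[Y]=8/5, E[XY]=11/5
Cov(X,Y) = E[XY] - E[X]E[Y] = 11/5 - 3/5*8/5 = 31/25

31/25


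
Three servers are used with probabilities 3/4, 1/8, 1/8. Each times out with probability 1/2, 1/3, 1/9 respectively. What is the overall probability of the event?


P(A) = P(A|B1)P(B1) + P(A|B2)P(B2) + P(A|B3)P(B3)
= 1/2*3/4 + 1/3*1/8 + 1/9*1/8
= 3/8 + 1/24 + 1/72 = 31/72

31/72


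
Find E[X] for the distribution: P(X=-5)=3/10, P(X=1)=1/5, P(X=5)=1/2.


E[X] = sum(x * P(x))
= -5*3/10 + 1*1/5 + 5*1/2
= 6/5

6/5


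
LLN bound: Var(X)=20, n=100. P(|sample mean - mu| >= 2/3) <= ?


Var(Xbar) = Var(X)/n = 20/100
Chebyshev: P(|Xbar-mu| >= 2/3) <= Var(Xbar)/(2/3)^2 = (1/5)/(4/9) = 9/20

9/20


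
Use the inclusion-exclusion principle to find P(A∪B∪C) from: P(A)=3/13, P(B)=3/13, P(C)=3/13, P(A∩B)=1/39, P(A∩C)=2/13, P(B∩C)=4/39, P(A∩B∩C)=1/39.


P(A∪B∪C) = P(A)+P(B)+P(C) - P(AB)-P(AC)-P(BC) + P(ABC)
= 3/13+3/13+3/13 - 1/39-2/13-4/39 + 1/39
= 17/39

17/39


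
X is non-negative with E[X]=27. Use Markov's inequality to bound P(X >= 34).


Markov: P(X >= a) <= E[X]/a
P(X >= 34) <= 27/34

27/34


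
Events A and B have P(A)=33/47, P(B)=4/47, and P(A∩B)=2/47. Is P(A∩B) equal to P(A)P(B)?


P(A)*P(B) = 33/47*4/47 = 132/2209
P(A∩B) = 2/47 != 132/2209, so not independent

No, A and B are not independent


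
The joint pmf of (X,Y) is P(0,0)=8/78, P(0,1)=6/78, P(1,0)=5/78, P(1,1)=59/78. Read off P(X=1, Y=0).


Read from table: P(X=1, Y=0) = 5/78

5/78


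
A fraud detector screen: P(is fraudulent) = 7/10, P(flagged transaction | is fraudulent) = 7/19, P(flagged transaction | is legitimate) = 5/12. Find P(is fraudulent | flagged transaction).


P(A) = P(A|B)P(B) + P(A|B')P(B') = 7/19*7/10 + 5/12*3/10 = 291/760
P(B|A) = P(A|B)P(B)/P(A) = (49/190)/(291/760) = 196/291

196/291


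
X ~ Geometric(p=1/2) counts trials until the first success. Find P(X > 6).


P(X > 6) = P(first 6 trials all fail) = (1-p)^6 = (1/2)^6 = 1/64

1/64


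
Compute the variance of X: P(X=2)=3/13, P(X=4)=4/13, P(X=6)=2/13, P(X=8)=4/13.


E[X] = 66/13, E[X^2] = 404/13
Var(X) = E[X^2] - (E[X])^2 = 404/13 - (66/13)^2 = 896/169

896/169


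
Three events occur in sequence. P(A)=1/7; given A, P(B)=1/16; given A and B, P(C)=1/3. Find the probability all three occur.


P(A∩B∩C) = P(A) * P(B|A) * P(C|A∩B)
= 1/7 * 1/16 * 1/3
= 1/112 * 1/3 = 1/336

1/336


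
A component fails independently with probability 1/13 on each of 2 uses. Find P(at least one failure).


P(at least one) = 1 - P(none)
P(none) = (1 - 1/13)^2 = (12/13)^2 = 144/169
P(at least one) = 1 - 144/169 = 25/169

25/169


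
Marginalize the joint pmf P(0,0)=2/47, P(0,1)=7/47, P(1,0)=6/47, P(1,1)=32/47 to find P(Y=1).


P(Y=1) = P(0,1)+P(1,1) = 7/47 + 32/47 = 39/47

39/47


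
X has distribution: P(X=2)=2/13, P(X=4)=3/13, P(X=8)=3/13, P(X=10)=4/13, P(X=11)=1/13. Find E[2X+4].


E[2X+4] = sum(g(x)*P(x))
= 8*2/13 + 12*3/13 + 20*3/13 + 24*4/13 + 26*1/13
= 18

18


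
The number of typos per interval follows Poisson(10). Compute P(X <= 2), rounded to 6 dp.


P(X<=2) = e^(-10)*10^0/0! + e^(-10)*10^1/1! + e^(-10)*10^2/2!
≈ 0.0000453999 + 0.0004539993 + 0.0022699965
= 0.0027693957
≈ 0.002769

0.002769


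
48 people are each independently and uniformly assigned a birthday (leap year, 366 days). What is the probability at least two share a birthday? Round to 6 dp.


P(all different) = prod((366-i)/366 for i=0..47) = 0.039768
P(at least one match) = 1 - 0.039768 = 0.960232

0.960232


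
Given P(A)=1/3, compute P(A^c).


P(A') = 1 - P(A) = 1 - 1/3 = 2/3

2/3


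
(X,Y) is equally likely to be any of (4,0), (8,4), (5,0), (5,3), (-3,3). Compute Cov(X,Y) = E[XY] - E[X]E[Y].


E[X]=19/5, E[Y]=2, E[XY]=38/5
Cov(X,Y) = E[XY] - E[X]E[Y] = 38/5 - 19/5*2 = 0

0


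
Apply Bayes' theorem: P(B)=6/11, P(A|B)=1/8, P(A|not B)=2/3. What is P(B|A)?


P(A) = P(A|B)P(B) + P(A|B')P(B') = 1/8*6/11 + 2/3*5/11 = 49/132
P(B|A) = P(A|B)P(B)/P(A) = (3/44)/(49/132) = 9/49

9/49


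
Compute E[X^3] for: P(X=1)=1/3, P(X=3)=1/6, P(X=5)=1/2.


E[X^3] = sum(x^3 * P(x))
= 1*1/3 + 27*1/6 + 125*1/2
= 202/3

202/3


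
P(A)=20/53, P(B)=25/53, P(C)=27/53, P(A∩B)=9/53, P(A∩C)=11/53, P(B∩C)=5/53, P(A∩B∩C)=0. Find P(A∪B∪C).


P(A∪B∪C) = P(A)+P(B)+P(C) - P(AB)-P(AC)-P(BC) + P(ABC)
= 20/53+25/53+27/53 - 9/53-11/53-5/53 + 0
= 47/53

47/53


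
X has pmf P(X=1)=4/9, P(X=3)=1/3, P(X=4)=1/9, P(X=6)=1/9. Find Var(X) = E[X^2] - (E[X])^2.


E[X] = 23/9, E[X^2] = 83/9
Var(X) = E[X^2] - (E[X])^2 = 83/9 - (23/9)^2 = 218/81

218/81


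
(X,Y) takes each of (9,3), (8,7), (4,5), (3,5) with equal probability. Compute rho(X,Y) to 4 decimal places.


Cov(X,Y) = -0.5000, Var(X) = 6.5000, Var(Y) = 2.0000
rho = Cov/(sqrt(VarX)*sqrt(VarY)) = -0.1387

-0.1387


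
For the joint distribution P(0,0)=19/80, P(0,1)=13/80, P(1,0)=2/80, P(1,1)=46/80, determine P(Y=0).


P(Y=0) = P(0,0)+P(1,0) = 19/80 + 2/80 = 21/80

21/80


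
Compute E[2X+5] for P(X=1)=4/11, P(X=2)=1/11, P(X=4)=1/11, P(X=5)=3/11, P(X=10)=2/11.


E[2X+5] = sum(g(x)*P(x))
= 7*4/11 + 9*1/11 + 13*1/11 + 15*3/11 + 25*2/11
= 145/11

145/11


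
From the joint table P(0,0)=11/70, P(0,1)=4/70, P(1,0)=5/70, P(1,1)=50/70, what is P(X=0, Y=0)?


Read from table: P(X=0, Y=0) = 11/70

11/70


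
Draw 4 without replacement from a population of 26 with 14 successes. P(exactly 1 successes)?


P(X=1) = C(14,1)*C(12,3) / C(26,4)
= 14*220 / 14950
= 3080/14950 = 308/1495

308/1495


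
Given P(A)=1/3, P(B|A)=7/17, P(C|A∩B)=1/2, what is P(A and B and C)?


P(A∩B∩C) = P(A) * P(B|A) * P(C|A∩B)
= 1/3 * 7/17 * 1/2
= 7/51 * 1/2 = 7/102

7/102


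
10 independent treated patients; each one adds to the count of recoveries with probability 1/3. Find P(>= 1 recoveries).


P(at least one) = 1 - P(none)
P(none) = (1 - 1/3)^10 = (2/3)^10 = 1024/59049
P(at least one) = 1 - 1024/59049 = 58025/59049

58025/59049


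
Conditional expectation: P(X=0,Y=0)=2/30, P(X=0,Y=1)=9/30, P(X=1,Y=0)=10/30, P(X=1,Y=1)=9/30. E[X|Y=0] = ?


P(Y=0) = 12/30
E[X|Y=0] = (0*2 + 1*10)/12 = 10/12 = 5/6

5/6


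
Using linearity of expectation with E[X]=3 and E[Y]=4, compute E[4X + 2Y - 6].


E[4X + 2Y - 6] = 4*E[X] + 2*E[Y] - 6
= (4)*(3) + (2)*(4) + (-6)
= 12 + 8 - 6 = 14

14


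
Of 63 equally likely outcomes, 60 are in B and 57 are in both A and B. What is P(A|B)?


P(A|B) = P(A∩B)/P(B) = (57/63)/(60/63) = 57/60 = 19/20

19/20


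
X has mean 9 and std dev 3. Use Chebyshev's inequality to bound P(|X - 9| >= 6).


k = 6/3 = 2
Chebyshev: P(|X-mu| >= k*sigma) <= 1/k^2 = 1/2^2 = 1/4

1/4


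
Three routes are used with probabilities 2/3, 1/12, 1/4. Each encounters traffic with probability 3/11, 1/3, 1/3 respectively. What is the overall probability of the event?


P(A) = P(A|B1)P(B1) + P(A|B2)P(B2) + P(A|B3)P(B3)
= 3/11*2/3 + 1/3*1/12 + 1/3*1/4
= 2/11 + 1/36 + 1/12 = 29/99

29/99


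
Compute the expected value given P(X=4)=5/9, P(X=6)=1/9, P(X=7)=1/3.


E[X] = sum(x * P(x))
= 4*5/9 + 6*1/9 + 7*1/3
= 47/9

47/9


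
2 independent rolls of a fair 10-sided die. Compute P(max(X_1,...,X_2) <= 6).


P(max <= 6) = P(all X_i <= 6) = (P(X_1 <= 6))^2
= (6/10)^2 = (3/5)^2 = 9/25

9/25


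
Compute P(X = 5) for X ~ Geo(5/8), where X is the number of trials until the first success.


P(X=5) = (1-p)^4 * p = (3/8)^4 * 5/8
= 81/4096 * 5/8 = 405/32768

405/32768


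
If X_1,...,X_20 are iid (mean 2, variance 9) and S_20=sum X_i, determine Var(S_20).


By independence, Var(S_n) = n*Var(X_1) = 20*9 = 180

180


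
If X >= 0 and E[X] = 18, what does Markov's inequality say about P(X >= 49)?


Markov: P(X >= a) <= E[X]/a
P(X >= 49) <= 18/49

18/49


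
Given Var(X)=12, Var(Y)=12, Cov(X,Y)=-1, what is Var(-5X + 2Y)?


Var(-5X + 2Y) = (-5)^2*Var(X) + 2^2*Var(Y) + 2*(-5)*2*Cov(X,Y)
= 25*12 + 4*12 - 20*(-1)
= 300 + 48 + 20 = 368

368


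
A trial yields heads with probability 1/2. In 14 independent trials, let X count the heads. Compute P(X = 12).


P(X=12) = C(14,12) * p^12 * (1-p)^2
= 91 * 1/4096 * 1/4
= 91/16384

91/16384


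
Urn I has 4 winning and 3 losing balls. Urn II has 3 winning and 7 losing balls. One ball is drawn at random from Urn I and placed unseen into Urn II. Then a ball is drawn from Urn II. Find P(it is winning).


P(transfer winning) = 4/7; P(transfer losing) = 3/7
If winning transferred: Urn II has 4 winning of 11, so P(winning|winning moved) = 4/11
If losing transferred: Urn II has 3 winning of 11, so P(winning|losing moved) = 3/11
By total probability: P(winning) = 4/7*4/11 + 3/7*3/11 = 25/77

25/77


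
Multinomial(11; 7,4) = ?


11! = 39916800
Denominator: 7!=5040 * 4!=24
Coefficient = 39916800 / 120960 = 330

330


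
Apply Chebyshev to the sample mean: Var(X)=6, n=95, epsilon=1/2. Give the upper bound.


Var(Xbar) = Var(X)/n = 6/95
Chebyshev: P(|Xbar-mu| >= 1/2) <= Var(Xbar)/(1/2)^2 = (6/95)/(1/4) = 24/95

24/95


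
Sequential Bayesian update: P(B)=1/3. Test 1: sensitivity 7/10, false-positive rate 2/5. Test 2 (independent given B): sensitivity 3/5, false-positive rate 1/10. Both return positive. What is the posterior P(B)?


After test 1: P(+) = 7/10*1/3 + 2/5*2/3 = 1/2
P(B|+) = (7/30)/(1/2) = 7/15
After test 2 (use post1 as new prior): P(+) = 3/5*7/15 + 1/10*8/15 = 1/3
P(B|+,+) = (7/25)/(1/3) = 21/25

21/25


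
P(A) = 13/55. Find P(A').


P(A') = 1 - P(A) = 1 - 13/55 = 42/55

42/55


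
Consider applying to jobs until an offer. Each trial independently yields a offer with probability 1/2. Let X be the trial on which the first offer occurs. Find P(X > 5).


P(X > 5) = P(first 5 trials all fail) = (1-p)^5 = (1/2)^5 = 1/32

1/32


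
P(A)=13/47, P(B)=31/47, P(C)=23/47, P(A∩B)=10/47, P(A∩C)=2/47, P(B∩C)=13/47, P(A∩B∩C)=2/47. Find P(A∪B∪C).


P(A∪B∪C) = P(A)+P(B)+P(C) - P(AB)-P(AC)-P(BC) + P(ABC)
= 13/47+31/47+23/47 - 10/47-2/47-13/47 + 2/47
= 44/47

44/47


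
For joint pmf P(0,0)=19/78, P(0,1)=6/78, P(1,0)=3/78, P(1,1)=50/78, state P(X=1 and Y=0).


Read from table: P(X=1, Y=0) = 3/78 = 1/26

1/26


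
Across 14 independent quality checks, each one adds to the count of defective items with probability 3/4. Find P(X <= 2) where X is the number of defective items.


P(X<=2) = P(X=0) + P(X=1) + P(X=2)
= 1/268435456 + 21/134217728 + 819/268435456
= 431/134217728

431/134217728


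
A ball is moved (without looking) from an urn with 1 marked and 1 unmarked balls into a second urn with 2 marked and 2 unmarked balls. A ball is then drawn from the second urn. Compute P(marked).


P(transfer marked) = 1/2; P(transfer unmarked) = 1/2
If marked transferred: Urn II has 3 marked of 5, so P(marked|marked moved) = 3/5
If unmarked transferred: Urn II has 2 marked of 5, so P(marked|unmarked moved) = 2/5
By total probability: P(marked) = 1/2*3/5 + 1/2*2/5 = 1/2

1/2


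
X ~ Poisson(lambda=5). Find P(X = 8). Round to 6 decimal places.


P(X=8) = e^(-5) * 5^8 / 8!
≈ 0.006737946999 * 390625 / 40320
≈ 0.065278

0.065278


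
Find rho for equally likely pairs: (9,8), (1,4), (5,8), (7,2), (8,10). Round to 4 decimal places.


Cov(X,Y) = 3.6000, Var(X) = 8.0000, Var(Y) = 8.6400
rho = Cov/(sqrt(VarX)*sqrt(VarY)) = 0.4330

0.4330


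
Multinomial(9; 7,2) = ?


9! = 362880
Denominator: 7!=5040 * 2!=2
Coefficient = 362880 / 10080 = 36

36


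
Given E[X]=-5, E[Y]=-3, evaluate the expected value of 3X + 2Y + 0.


E[3X + 2Y + 0] = 3*E[X] + 2*E[Y] + 0
= (3)*(-5) + (2)*(-3) + (0)
= -15 - 6 + 0 = -21

-21


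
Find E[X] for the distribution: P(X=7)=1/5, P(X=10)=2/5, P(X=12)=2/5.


E[X] = sum(x * P(x))
= 7*1/5 + 10*2/5 + 12*2/5
= 51/5

51/5


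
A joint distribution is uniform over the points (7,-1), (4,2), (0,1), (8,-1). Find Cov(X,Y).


E[X]=19/4, E[Y]=1/4, E[XY]=-7/4
Cov(X,Y) = E[XY] - E[X]E[Y] = -7/4 - 19/4*1/4 = -47/16

-47/16


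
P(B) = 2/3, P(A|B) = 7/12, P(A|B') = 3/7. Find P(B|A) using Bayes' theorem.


P(A) = P(A|B)P(B) + P(A|B')P(B') = 7/12*2/3 + 3/7*1/3 = 67/126
P(B|A) = P(A|B)P(B)/P(A) = (7/18)/(67/126) = 49/67

49/67


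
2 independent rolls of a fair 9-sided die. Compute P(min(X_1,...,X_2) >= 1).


P(min >= 1) = P(all X_i >= 1) = (P(X_1 >= 1))^2
= (9/9)^2 = 1^2 = 1

1


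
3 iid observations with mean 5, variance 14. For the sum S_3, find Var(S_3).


By independence, Var(S_n) = n*Var(X_1) = 3*14 = 42

42


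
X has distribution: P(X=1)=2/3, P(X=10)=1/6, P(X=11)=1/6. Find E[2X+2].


E[2X+2] = sum(g(x)*P(x))
= 4*2/3 + 22*1/6 + 24*1/6
= 31/3

31/3


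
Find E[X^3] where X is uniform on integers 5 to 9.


E[X^3] = (1/5) * sum(x^3 for x=5..9)
= 1925/5 = 385

385


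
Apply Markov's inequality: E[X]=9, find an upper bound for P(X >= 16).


Markov: P(X >= a) <= E[X]/a
P(X >= 16) <= 9/16

9/16


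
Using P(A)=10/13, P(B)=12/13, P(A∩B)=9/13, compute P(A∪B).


P(A∪B) = P(A) + P(B) - P(A∩B)
= 10/13 + 12/13 - 9/13 = 1

1


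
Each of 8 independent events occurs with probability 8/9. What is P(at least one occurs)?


P(at least one) = 1 - P(none)
P(none) = (1 - 8/9)^8 = (1/9)^8 = 1/43046721
P(at least one) = 1 - 1/43046721 = 43046720/43046721

43046720/43046721


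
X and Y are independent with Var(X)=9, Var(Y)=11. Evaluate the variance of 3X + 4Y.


Independence => Cov(X,Y)=0
Var(3X + 4Y) = 3^2*Var(X) + 4^2*Var(Y)
= 9*9 + 16*11 = 257

257


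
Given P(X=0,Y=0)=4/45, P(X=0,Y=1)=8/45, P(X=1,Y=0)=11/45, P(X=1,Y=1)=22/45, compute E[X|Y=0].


P(Y=0) = 15/45
E[X|Y=0] = (0*4 + 1*11)/15 = 11/15

11/15


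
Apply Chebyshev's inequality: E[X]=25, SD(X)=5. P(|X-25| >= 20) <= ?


k = 20/5 = 4
Chebyshev: P(|X-mu| >= k*sigma) <= 1/k^2 = 1/4^2 = 1/16

1/16


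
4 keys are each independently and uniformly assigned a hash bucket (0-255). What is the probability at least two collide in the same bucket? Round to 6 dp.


P(all different) = prod((256-i)/256 for i=0..3) = 0.976730
P(at least one match) = 1 - 0.976730 = 0.023270

0.023270


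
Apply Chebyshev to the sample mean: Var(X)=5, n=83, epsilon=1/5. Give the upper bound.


Var(Xbar) = Var(X)/n = 5/83
Chebyshev: P(|Xbar-mu| >= 1/5) <= Var(Xbar)/(1/5)^2 = (5/83)/(1/25) = 125/83
Bound exceeds 1, so trivial bound: 1

1


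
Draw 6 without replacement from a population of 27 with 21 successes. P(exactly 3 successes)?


P(X=3) = C(21,3)*C(6,3) / C(27,6)
= 1330*20 / 296010
= 26600/296010 = 2660/29601

2660/29601


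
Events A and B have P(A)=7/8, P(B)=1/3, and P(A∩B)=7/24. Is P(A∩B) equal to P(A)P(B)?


P(A)*P(B) = 7/8*1/3 = 7/24
P(A∩B) = 7/24, which equals P(A)P(B), so independent

Yes, A and B are independent


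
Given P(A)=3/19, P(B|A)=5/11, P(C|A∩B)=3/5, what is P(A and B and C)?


P(A∩B∩C) = P(A) * P(B|A) * P(C|A∩B)
= 3/19 * 5/11 * 3/5
= 15/209 * 3/5 = 9/209

9/209


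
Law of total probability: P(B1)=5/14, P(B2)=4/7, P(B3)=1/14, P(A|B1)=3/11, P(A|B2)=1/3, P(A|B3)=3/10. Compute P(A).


P(A) = P(A|B1)P(B1) + P(A|B2)P(B2) + P(A|B3)P(B3)
= 3/11*5/14 + 1/3*4/7 + 3/10*1/14
= 15/154 + 4/21 + 3/140 = 1429/4620

1429/4620


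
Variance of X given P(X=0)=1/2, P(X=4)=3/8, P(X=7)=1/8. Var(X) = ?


E[X] = 19/8, E[X^2] = 97/8
Var(X) = E[X^2] - (E[X])^2 = 97/8 - (19/8)^2 = 415/64

415/64


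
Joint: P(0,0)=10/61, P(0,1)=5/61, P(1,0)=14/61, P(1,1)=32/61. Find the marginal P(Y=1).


P(Y=1) = P(0,1)+P(1,1) = 5/61 + 32/61 = 37/61

37/61


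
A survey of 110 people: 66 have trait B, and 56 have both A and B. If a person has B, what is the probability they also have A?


P(A|B) = P(A∩B)/P(B) = (56/110)/(66/110) = 56/66 = 28/33

28/33


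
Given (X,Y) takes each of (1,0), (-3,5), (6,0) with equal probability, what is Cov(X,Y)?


E[X]=4/3, E[Y]=5/3, E[XY]=-5
Cov(X,Y) = E[XY] - E[X]E[Y] = -5 - 4/3*5/3 = -65/9

-65/9


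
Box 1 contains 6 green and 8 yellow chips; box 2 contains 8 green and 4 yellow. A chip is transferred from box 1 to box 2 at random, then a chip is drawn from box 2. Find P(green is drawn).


P(transfer green) = 6/14 = 3/7; P(transfer yellow) = 4/7
If green transferred: Urn II has 9 green of 13, so P(green|green moved) = 9/13
If yellow transferred: Urn II has 8 green of 13, so P(green|yellow moved) = 8/13
By total probability: P(green) = 3/7*9/13 + 4/7*8/13 = 59/91

59/91


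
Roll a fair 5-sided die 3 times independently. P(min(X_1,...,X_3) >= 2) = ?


P(min >= 2) = P(all X_i >= 2) = (P(X_1 >= 2))^3
= (4/5)^3 = 64/125

64/125


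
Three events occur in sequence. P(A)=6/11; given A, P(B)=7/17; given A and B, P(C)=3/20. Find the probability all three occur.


P(A∩B∩C) = P(A) * P(B|A) * P(C|A∩B)
= 6/11 * 7/17 * 3/20
= 42/187 * 3/20 = 63/1870

63/1870


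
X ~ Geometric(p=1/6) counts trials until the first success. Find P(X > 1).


P(X > 1) = P(first 1 trials all fail) = (1-p)^1 = (5/6)^1 = 5/6

5/6


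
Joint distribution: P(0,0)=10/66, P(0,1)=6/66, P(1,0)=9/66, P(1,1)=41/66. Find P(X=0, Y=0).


Read from table: P(X=0, Y=0) = 10/66 = 5/33

5/33


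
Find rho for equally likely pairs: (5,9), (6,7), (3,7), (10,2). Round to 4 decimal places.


Cov(X,Y) = -5.5000, Var(X) = 6.5000, Var(Y) = 6.6875
rho = Cov/(sqrt(VarX)*sqrt(VarY)) = -0.8342

-0.8342


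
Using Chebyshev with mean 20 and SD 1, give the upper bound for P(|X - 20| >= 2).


k = 2/1 = 2
Chebyshev: P(|X-mu| >= k*sigma) <= 1/k^2 = 1/2^2 = 1/4

1/4


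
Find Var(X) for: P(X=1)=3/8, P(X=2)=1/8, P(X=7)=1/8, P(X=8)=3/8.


E[X] = 9/2, E[X^2] = 31
Var(X) = E[X^2] - (E[X])^2 = 31 - (9/2)^2 = 43/4

43/4


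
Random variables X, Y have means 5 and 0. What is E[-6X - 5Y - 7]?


E[-6X - 5Y - 7] = -6*E[X] - 5*E[Y] - 7
= (-6)*(5) + (-5)*(0) + (-7)
= -30 + 0 - 7 = -37

-37


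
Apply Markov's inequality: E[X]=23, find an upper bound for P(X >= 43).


Markov: P(X >= a) <= E[X]/a
P(X >= 43) <= 23/43

23/43


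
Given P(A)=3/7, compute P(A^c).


P(A') = 1 - P(A) = 1 - 3/7 = 4/7

4/7


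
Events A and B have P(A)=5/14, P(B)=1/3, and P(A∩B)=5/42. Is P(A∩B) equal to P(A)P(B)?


P(A)*P(B) = 5/14*1/3 = 5/42
P(A∩B) = 5/42, which equals P(A)P(B), so independent

Yes, A and B are independent


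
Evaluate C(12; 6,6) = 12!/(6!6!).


12! = 479001600
Denominator: 6!=720 * 6!=720
Coefficient = 479001600 / 518400 = 924

924


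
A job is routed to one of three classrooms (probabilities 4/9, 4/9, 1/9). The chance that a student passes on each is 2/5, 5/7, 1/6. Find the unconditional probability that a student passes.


P(A) = P(A|B1)P(B1) + P(A|B2)P(B2) + P(A|B3)P(B3)
= 2/5*4/9 + 5/7*4/9 + 1/6*1/9
= 8/45 + 20/63 + 1/54 = 971/1890

971/1890


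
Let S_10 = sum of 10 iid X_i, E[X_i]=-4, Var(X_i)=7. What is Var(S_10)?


By independence, Var(S_n) = n*Var(X_1) = 10*7 = 70

70


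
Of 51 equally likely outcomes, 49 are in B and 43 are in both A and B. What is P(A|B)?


P(A|B) = P(A∩B)/P(B) = (43/51)/(49/51) = 43/49

43/49


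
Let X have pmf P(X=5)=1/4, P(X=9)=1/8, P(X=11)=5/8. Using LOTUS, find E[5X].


E[5X] = sum(g(x)*P(x))
= 25*1/4 + 45*1/8 + 55*5/8
= 185/4

185/4


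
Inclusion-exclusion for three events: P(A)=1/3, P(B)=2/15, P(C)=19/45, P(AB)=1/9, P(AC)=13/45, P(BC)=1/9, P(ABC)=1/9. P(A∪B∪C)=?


P(A∪B∪C) = P(A)+P(B)+P(C) - P(AB)-P(AC)-P(BC) + P(ABC)
= 1/3+2/15+19/45 - 1/9-13/45-1/9 + 1/9
= 22/45

22/45


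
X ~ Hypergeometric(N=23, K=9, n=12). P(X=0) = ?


P(X=0) = C(9,0)*C(14,12) / C(23,12)
= 1*91 / 1352078
= 91/1352078 = 1/14858

1/14858


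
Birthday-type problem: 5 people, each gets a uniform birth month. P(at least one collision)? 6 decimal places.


P(all different) = prod((12-i)/12 for i=0..4) = 0.381944
P(at least one match) = 1 - 0.381944 = 0.618056

0.618056


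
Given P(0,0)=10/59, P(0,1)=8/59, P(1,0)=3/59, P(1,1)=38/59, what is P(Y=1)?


P(Y=1) = P(0,1)+P(1,1) = 8/59 + 38/59 = 46/59

46/59


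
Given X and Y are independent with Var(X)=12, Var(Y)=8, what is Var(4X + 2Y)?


Independence => Cov(X,Y)=0
Var(4X + 2Y) = 4^2*Var(X) + 2^2*Var(Y)
= 16*12 + 4*8 = 224

224


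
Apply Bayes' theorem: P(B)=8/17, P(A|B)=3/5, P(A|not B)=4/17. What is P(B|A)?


P(A) = P(A|B)P(B) + P(A|B')P(B') = 3/5*8/17 + 4/17*9/17 = 588/1445
P(B|A) = P(A|B)P(B)/P(A) = (24/85)/(588/1445) = 34/49

34/49


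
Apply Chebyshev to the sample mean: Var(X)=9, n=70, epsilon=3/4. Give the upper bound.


Var(Xbar) = Var(X)/n = 9/70
Chebyshev: P(|Xbar-mu| >= 3/4) <= Var(Xbar)/(3/4)^2 = (9/70)/(9/16) = 8/35

8/35


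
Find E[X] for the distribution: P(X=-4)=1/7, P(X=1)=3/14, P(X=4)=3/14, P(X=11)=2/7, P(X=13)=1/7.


E[X] = sum(x * P(x))
= -4*1/7 + 1*3/14 + 4*3/14 + 11*2/7 + 13*1/7
= 11/2

11/2


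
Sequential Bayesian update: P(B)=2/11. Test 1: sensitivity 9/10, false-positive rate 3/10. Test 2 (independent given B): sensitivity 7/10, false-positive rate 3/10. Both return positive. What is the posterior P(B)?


After test 1: P(+) = 9/10*2/11 + 3/10*9/11 = 9/22
P(B|+) = (9/55)/(9/22) = 2/5
After test 2 (use post1 as new prior): P(+) = 7/10*2/5 + 3/10*3/5 = 23/50
P(B|+,+) = (7/25)/(23/50) = 14/23

14/23
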